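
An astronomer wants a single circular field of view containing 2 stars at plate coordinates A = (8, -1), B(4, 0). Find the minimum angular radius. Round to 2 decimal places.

The smallest circle enclosing two points has them as diameter endpoints.
Centre = midpoint = (6, -0.5); r² = |AB|²/4 = 17/4 = 4.25.
r = √(4.25) ≈ 2.06.

2.06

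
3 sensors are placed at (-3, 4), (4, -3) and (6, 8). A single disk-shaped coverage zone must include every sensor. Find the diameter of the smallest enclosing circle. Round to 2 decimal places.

11.98

Call the three points A, B, C in the order given.
Side lengths²: AB² = 98, AC² = 97, BC² = 125.
Since BC² = 125 < 98 + 97 = 195, the triangle is acute, so the smallest enclosing circle is the circumcircle.
Circumcentre = (75/26, 75/26), r² = 12125/338.
Diameter = 2r = 2√(12125/338) ≈ 11.98.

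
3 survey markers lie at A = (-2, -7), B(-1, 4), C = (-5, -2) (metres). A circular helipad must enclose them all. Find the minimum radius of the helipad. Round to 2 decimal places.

5.52

Side lengths²: AB² = 122, AC² = 34, BC² = 52.
Since AB² = 122 ≥ 52 + 34 = 86, the angle opposite AB is not acute, so the smallest enclosing circle has AB as diameter.
Centre = midpoint of AB = (-1.5, -1.5), r² = 122/4 = 30.5.
r = √(30.5) ≈ 5.52.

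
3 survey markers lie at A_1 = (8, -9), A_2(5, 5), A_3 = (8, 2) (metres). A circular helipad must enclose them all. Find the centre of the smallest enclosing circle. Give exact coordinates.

(6.5, -2)

Side lengths²: A_1A_2² = 205, A_1A_3² = 121, A_2A_3² = 18.
Since A_1A_2² = 205 ≥ 121 + 18 = 139, the angle opposite A_1A_2 is not acute, so the smallest enclosing circle has A_1A_2 as diameter.
Centre = midpoint of A_1A_2 = (6.5, -2), r² = 205/4 = 51.25.
Centre = (6.5, -2).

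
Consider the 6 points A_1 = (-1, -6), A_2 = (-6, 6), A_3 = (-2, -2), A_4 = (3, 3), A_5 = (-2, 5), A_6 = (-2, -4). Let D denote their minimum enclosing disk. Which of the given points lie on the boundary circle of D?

By Welzl's lemma the MEC is supported by two points (diametrically opposite) or three points (on a circumcircle).
The minimum enclosing circle is determined by three boundary points: A_1, A_2, A_4.
Their circumcentre is (-181/62, 15/62) with r² = 81965/1922.
The farthest remaining point A_5 is at distance² 45137/1922 ≤ 81965/1922.
The points at distance exactly r from the centre are A_1, A_2, A_4 — 3 points.

A_1, A_2, A_4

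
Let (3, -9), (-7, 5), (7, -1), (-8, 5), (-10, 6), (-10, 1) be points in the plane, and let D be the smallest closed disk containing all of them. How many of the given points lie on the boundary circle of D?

By Welzl's lemma the MEC is supported by two points (diametrically opposite) or three points (on a circumcircle).
The minimum enclosing circle is determined by three boundary points: (3, -9), (7, -1), (-10, 6).
Their circumcentre is (-121/41, -42/41) with r² = 166465/1681.
The farthest remaining point (-8, 5) is at distance² 103858/1681 ≤ 166465/1681.
The points at distance exactly r from the centre are (3, -9), (7, -1), (-10, 6) — 3 points.

3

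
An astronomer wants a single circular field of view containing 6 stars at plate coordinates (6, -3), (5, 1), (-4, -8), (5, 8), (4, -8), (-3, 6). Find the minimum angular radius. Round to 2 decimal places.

9.18

The farthest pair is (-4, -8)–(5, 8) with squared distance 337. The circle on this segment as diameter has centre (0.5, 0) and r² = 337/4 = 84.25.
Check (6, -3): distance² to centre = 39.25 ≤ 84.25, so it lies inside.
All remaining points lie in this disk, and no smaller disk contains both endpoints, so this is the minimum enclosing circle.
r = √(84.25) ≈ 9.18.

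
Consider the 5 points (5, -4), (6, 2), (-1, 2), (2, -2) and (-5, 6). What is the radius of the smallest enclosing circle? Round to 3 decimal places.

By Welzl's lemma the MEC is supported by two points (diametrically opposite) or three points (on a circumcircle).
The farthest pair is (5, -4)–(-5, 6) with squared distance 200. The circle on this segment as diameter has centre (0, 1) and r² = 200/4 = 50.
Check (6, 2): distance² to centre = 37 ≤ 50, so it lies inside.
All remaining points lie in this disk, and no smaller disk contains both endpoints, so this is the minimum enclosing circle.
r = √50 ≈ 7.071.

7.071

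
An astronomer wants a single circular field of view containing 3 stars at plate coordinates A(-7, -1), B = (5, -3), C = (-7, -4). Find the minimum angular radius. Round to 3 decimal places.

6.104

Side lengths²: AB² = 148, AC² = 9, BC² = 145.
Since AB² = 148 < 145 + 9 = 154, the triangle is acute, so the smallest enclosing circle is the circumcircle.
Circumcentre = (-13/12, -2.5), r² = 5365/144.
r = √(5365/144) ≈ 6.104.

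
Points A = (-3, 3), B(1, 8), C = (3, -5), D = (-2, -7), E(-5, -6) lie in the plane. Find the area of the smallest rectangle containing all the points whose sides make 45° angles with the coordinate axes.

150

In coordinates u = x + y, v = x − y the rectangle is axis-aligned; the map (x,y)→(u,v) scales areas by 2.
u-values: 0, 9, -2, -9, -11; range = 9 − (-11) = 20.
v-values: -6, -7, 8, 5, 1; range = 8 − (-7) = 15.
Area = (20 × 15) / 2 = 150.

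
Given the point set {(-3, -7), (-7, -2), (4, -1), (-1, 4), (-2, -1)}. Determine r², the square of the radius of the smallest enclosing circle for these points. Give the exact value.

By Welzl's lemma the MEC is supported by two points (diametrically opposite) or three points (on a circumcircle).
The minimum enclosing circle is determined by three boundary points: (-3, -7), (4, -1), (-1, 4).
Their circumcentre is (-41/26, -41/26) with r² = 10625/338.
The farthest remaining point (-7, -2) is at distance² 10001/338 ≤ 10625/338.

10625/338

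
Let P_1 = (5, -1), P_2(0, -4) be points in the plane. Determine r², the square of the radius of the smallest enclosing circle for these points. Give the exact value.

The smallest circle enclosing two points has them as diameter endpoints.
Centre = midpoint = (2.5, -2.5); r² = |P_1P_2|²/4 = 34/4 = 8.5.

8.5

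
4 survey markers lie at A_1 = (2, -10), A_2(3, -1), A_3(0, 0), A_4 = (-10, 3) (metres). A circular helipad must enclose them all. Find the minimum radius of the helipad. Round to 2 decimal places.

A smallest enclosing disk is always determined by at most three of the input points on its boundary.
The farthest pair is A_1–A_4 with squared distance 313. The circle on this segment as diameter has centre (-4, -3.5) and r² = 313/4 = 78.25.
Check A_2: distance² to centre = 55.25 ≤ 78.25, so it lies inside.
All remaining points lie in this disk, and no smaller disk contains both endpoints, so this is the minimum enclosing circle.
r = √(78.25) ≈ 8.85.

8.85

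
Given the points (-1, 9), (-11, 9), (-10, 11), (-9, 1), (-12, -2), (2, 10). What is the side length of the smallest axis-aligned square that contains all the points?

14

The bounding box has width 14 and height 13.
An axis-aligned square enclosing the set must have side ≥ max(width, height).
So the minimum side is max(14, 13) = 14.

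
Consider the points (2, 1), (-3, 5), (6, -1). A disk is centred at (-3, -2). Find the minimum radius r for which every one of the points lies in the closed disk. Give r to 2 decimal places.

The required radius is the distance from (-3, -2) to the farthest point.
Squared distances: 34, 49, 82.
Maximum is 82, attained at (6, -1).
r = √82 ≈ 9.06.

9.06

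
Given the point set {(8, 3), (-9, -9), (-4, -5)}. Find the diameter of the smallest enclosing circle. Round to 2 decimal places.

20.81

Call the three points A, B, C in the order given.
Side lengths²: AB² = 433, AC² = 208, BC² = 41.
Since AB² = 433 ≥ 208 + 41 = 249, the angle opposite AB is not acute, so the smallest enclosing circle has AB as diameter.
Centre = midpoint of AB = (-0.5, -3), r² = 433/4 = 108.25.
Diameter = 2r = 2√(108.25) ≈ 20.81.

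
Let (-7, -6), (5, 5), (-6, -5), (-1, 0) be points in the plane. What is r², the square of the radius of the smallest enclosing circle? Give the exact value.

66.25

The minimum enclosing circle of a finite set is fixed by two of the points (as a diameter) or three (as a circumcircle).
The farthest pair is (-7, -6)–(5, 5) with squared distance 265. The circle on this segment as diameter has centre (-1, -0.5) and r² = 265/4 = 66.25.
Check (-6, -5): distance² to centre = 45.25 ≤ 66.25, so it lies inside.
All remaining points lie in this disk, and no smaller disk contains both endpoints, so this is the minimum enclosing circle.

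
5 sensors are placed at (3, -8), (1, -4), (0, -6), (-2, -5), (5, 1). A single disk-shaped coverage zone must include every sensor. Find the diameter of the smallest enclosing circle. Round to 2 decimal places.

The minimum enclosing circle is determined by three boundary points: (3, -8), (-2, -5), (5, 1).
Their circumcentre is (2.5, -19/6) with r² = 425/18.
The farthest remaining point (0, -6) is at distance² 257/18 ≤ 425/18.
Diameter = 2r = 2√(425/18) ≈ 9.72.

9.72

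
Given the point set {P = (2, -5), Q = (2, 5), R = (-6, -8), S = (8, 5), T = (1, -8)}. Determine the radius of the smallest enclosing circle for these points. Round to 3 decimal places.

9.552

By Welzl's lemma the MEC is supported by two points (diametrically opposite) or three points (on a circumcircle).
The farthest pair is R–S with squared distance 365. The circle on this segment as diameter has centre (1, -1.5) and r² = 365/4 = 91.25.
Check P: distance² to centre = 13.25 ≤ 91.25, so it lies inside.
All remaining points lie in this disk, and no smaller disk contains both endpoints, so this is the minimum enclosing circle.
r = √(91.25) ≈ 9.552.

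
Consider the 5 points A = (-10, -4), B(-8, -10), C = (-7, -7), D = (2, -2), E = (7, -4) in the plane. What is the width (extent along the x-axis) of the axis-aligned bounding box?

17

max x = 7, min x = -10, so width = 17.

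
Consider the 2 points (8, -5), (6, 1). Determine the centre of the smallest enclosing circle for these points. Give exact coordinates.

The smallest circle enclosing two points has them as diameter endpoints.
Centre = midpoint = (7, -2); r² = |(8, -5)−(6, 1)|²/4 = 40/4 = 10.
Centre = (7, -2).

(7, -2)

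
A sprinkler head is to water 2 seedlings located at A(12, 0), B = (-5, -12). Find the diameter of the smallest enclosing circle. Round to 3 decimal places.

The smallest circle enclosing two points has them as diameter endpoints.
Centre = midpoint = (3.5, -6); r² = |AB|²/4 = 433/4 = 108.25.
Diameter = 2r = 2√(108.25) ≈ 20.809.

20.809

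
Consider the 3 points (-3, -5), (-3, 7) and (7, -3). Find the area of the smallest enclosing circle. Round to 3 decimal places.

163.363

Call the three points A, B, C in the order given.
Side lengths²: AB² = 144, AC² = 104, BC² = 200.
Since BC² = 200 < 144 + 104 = 248, the triangle is acute, so the smallest enclosing circle is the circumcircle.
Circumcentre = (1, 1), r² = 52.
Area = π·r² = π·52 ≈ 163.363.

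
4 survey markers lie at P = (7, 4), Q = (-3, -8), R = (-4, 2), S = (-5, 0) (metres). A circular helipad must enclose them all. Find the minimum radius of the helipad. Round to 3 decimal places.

7.810

A smallest enclosing disk is always determined by at most three of the input points on its boundary.
The farthest pair is P–Q with squared distance 244. The circle on this segment as diameter has centre (2, -2) and r² = 244/4 = 61.
Check R: distance² to centre = 52 ≤ 61, so it lies inside.
All remaining points lie in this disk, and no smaller disk contains both endpoints, so this is the minimum enclosing circle.
r = √61 ≈ 7.810.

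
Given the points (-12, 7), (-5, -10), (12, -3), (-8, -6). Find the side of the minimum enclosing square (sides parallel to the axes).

24

The bounding box has width 24 and height 17.
An axis-aligned square enclosing the set must have side ≥ max(width, height).
So the minimum side is max(24, 17) = 24.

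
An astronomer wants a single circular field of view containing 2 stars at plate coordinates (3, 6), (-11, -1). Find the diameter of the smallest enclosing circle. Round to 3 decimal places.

The smallest circle enclosing two points has them as diameter endpoints.
Centre = midpoint = (-4, 2.5); r² = |(3, 6)−(-11, -1)|²/4 = 245/4 = 61.25.
Diameter = 2r = 2√(61.25) ≈ 15.652.

15.652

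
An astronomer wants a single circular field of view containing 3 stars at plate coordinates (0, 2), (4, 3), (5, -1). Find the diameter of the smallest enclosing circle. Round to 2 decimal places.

Call the three points A, B, C in the order given.
Side lengths²: AB² = 17, AC² = 34, BC² = 17.
Since AC² = 34 ≥ 17 + 17 = 34, the angle opposite AC is not acute, so the smallest enclosing circle has AC as diameter.
Centre = midpoint of AC = (2.5, 0.5), r² = 34/4 = 8.5.
Diameter = 2r = 2√(8.5) ≈ 5.83.

5.83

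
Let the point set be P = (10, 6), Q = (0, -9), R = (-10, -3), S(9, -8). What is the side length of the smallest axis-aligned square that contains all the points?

20

The bounding box has width 20 and height 15.
An axis-aligned square enclosing the set must have side ≥ max(width, height).
So the minimum side is max(20, 15) = 20.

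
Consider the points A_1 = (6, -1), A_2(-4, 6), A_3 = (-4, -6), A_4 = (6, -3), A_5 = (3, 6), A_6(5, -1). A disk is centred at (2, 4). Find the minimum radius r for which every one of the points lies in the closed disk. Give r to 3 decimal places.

The required radius is the distance from (2, 4) to the farthest point.
Squared distances: 41, 40, 136, 65, 5, 34.
Maximum is 136, attained at A_3.
r = √136 ≈ 11.662.

11.662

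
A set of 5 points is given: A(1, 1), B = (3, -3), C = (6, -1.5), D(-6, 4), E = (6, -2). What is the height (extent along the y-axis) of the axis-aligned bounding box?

max y = 4, min y = -3, so height = 7.

7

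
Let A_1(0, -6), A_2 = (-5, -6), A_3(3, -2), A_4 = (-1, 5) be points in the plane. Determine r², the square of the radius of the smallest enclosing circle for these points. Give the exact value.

8357/242

The minimum enclosing circle of a finite set is fixed by two of the points (as a diameter) or three (as a circumcircle).
The minimum enclosing circle is determined by three boundary points: A_1, A_2, A_4.
Their circumcentre is (-2.5, -15/22) with r² = 8357/242.
The farthest remaining point A_3 is at distance² 7741/242 ≤ 8357/242.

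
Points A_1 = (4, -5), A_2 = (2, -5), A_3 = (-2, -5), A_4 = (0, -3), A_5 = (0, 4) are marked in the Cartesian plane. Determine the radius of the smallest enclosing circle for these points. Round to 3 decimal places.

A smallest enclosing disk is always determined by at most three of the input points on its boundary.
The minimum enclosing circle is determined by three boundary points: A_1, A_3, A_5.
Their circumcentre is (1, -17/18) with r² = 8245/324.
The farthest remaining point A_2 is at distance² 5653/324 ≤ 8245/324.
r = √(8245/324) ≈ 5.045.

5.045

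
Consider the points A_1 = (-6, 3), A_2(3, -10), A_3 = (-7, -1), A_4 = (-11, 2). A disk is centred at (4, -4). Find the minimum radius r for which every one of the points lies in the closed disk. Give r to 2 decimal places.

16.16

The required radius is the distance from (4, -4) to the farthest point.
Squared distances: 149, 37, 130, 261.
Maximum is 261, attained at A_4.
r = √261 ≈ 16.16.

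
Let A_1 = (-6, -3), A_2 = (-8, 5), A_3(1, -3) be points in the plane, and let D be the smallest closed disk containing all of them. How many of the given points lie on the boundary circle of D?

Side lengths²: A_1A_2² = 68, A_1A_3² = 49, A_2A_3² = 145.
Since A_2A_3² = 145 ≥ 68 + 49 = 117, the angle opposite A_2A_3 is not acute, so the smallest enclosing circle has A_2A_3 as diameter.
Centre = midpoint of A_2A_3 = (-3.5, 1), r² = 145/4 = 36.25.
The points at distance exactly r from the centre are A_2, A_3 — 2 points.

2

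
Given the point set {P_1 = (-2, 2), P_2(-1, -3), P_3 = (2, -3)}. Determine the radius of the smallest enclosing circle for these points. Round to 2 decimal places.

3.20

Side lengths²: P_1P_2² = 26, P_1P_3² = 41, P_2P_3² = 9.
Since P_1P_3² = 41 ≥ 26 + 9 = 35, the angle opposite P_1P_3 is not acute, so the smallest enclosing circle has P_1P_3 as diameter.
Centre = midpoint of P_1P_3 = (0, -0.5), r² = 41/4 = 10.25.
r = √(10.25) ≈ 3.20.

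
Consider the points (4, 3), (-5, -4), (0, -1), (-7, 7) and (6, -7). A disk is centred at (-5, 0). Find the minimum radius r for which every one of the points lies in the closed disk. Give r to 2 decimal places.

13.04

The required radius is the distance from (-5, 0) to the farthest point.
Squared distances: 90, 16, 26, 53, 170.
Maximum is 170, attained at (6, -7).
r = √170 ≈ 13.04.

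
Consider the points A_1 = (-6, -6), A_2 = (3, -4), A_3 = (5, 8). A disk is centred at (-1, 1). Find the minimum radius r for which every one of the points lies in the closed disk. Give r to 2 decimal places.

The required radius is the distance from (-1, 1) to the farthest point.
Squared distances: 74, 41, 85.
Maximum is 85, attained at A_3.
r = √85 ≈ 9.22.

9.22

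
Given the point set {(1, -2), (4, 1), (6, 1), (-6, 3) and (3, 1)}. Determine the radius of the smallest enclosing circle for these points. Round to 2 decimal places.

6.08

The minimum enclosing circle of a finite set is fixed by two of the points (as a diameter) or three (as a circumcircle).
The farthest pair is (6, 1)–(-6, 3) with squared distance 148. The circle on this segment as diameter has centre (0, 2) and r² = 148/4 = 37.
Check (1, -2): distance² to centre = 17 ≤ 37, so it lies inside.
All remaining points lie in this disk, and no smaller disk contains both endpoints, so this is the minimum enclosing circle.
r = √37 ≈ 6.08.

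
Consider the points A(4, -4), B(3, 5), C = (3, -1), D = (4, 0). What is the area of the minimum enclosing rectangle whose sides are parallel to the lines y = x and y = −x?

40

In coordinates u = x + y, v = x − y the rectangle is axis-aligned; the map (x,y)→(u,v) scales areas by 2.
u-values: 0, 8, 2, 4; range = 8 − 0 = 8.
v-values: 8, -2, 4, 4; range = 8 − (-2) = 10.
Area = (8 × 10) / 2 = 40.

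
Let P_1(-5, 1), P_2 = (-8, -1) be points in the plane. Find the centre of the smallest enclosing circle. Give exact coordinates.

The smallest circle enclosing two points has them as diameter endpoints.
Centre = midpoint = (-6.5, 0); r² = |P_1P_2|²/4 = 13/4 = 3.25.
Centre = (-6.5, 0).

(-6.5, 0)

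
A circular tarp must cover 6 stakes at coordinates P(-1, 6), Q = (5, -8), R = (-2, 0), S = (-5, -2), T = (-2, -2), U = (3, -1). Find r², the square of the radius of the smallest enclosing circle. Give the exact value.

58

By Welzl's lemma the MEC is supported by two points (diametrically opposite) or three points (on a circumcircle).
The farthest pair is P–Q with squared distance 232. The circle on this segment as diameter has centre (2, -1) and r² = 232/4 = 58.
Check R: distance² to centre = 17 ≤ 58, so it lies inside.
All remaining points lie in this disk, and no smaller disk contains both endpoints, so this is the minimum enclosing circle.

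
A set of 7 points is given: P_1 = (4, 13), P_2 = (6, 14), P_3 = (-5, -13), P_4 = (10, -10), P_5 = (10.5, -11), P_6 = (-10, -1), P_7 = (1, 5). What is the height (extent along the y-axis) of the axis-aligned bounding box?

max y = 14, min y = -13, so height = 27.

27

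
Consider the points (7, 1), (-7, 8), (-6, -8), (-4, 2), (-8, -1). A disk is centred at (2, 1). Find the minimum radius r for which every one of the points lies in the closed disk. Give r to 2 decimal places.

12.04

The required radius is the distance from (2, 1) to the farthest point.
Squared distances: 25, 130, 145, 37, 104.
Maximum is 145, attained at (-6, -8).
r = √145 ≈ 12.04.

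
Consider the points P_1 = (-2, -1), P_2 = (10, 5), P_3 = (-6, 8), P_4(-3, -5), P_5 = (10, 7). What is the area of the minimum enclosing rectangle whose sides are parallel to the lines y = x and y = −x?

In coordinates u = x + y, v = x − y the rectangle is axis-aligned; the map (x,y)→(u,v) scales areas by 2.
u-values: -3, 15, 2, -8, 17; range = 17 − (-8) = 25.
v-values: -1, 5, -14, 2, 3; range = 5 − (-14) = 19.
Area = (25 × 19) / 2 = 237.5.

237.5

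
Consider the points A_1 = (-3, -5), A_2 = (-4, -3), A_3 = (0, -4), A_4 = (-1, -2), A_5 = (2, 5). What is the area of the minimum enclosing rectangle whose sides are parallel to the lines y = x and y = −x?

52.5

In coordinates u = x + y, v = x − y the rectangle is axis-aligned; the map (x,y)→(u,v) scales areas by 2.
u-values: -8, -7, -4, -3, 7; range = 7 − (-8) = 15.
v-values: 2, -1, 4, 1, -3; range = 4 − (-3) = 7.
Area = (15 × 7) / 2 = 52.5.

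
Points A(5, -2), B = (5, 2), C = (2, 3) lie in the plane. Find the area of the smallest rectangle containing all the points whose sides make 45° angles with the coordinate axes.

In coordinates u = x + y, v = x − y the rectangle is axis-aligned; the map (x,y)→(u,v) scales areas by 2.
u-values: 3, 7, 5; range = 7 − 3 = 4.
v-values: 7, 3, -1; range = 7 − (-1) = 8.
Area = (4 × 8) / 2 = 16.

16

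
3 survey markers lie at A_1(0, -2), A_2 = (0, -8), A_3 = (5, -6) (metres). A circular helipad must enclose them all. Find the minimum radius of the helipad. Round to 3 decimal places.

Side lengths²: A_1A_2² = 36, A_1A_3² = 41, A_2A_3² = 29.
Since A_1A_3² = 41 < 36 + 29 = 65, the triangle is acute, so the smallest enclosing circle is the circumcircle.
Circumcentre = (1.7, -5), r² = 11.89.
r = √(11.89) ≈ 3.448.

3.448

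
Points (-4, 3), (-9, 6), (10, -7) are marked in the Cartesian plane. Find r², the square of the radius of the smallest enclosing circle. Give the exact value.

132.5

Call the three points A, B, C in the order given.
Side lengths²: AB² = 34, AC² = 296, BC² = 530.
Since BC² = 530 ≥ 296 + 34 = 330, the angle opposite BC is not acute, so the smallest enclosing circle has BC as diameter.
Centre = midpoint of BC = (0.5, -0.5), r² = 530/4 = 132.5.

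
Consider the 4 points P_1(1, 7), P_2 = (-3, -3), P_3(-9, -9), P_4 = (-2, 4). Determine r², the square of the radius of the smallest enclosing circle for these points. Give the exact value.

89

A smallest enclosing disk is always determined by at most three of the input points on its boundary.
The farthest pair is P_1–P_3 with squared distance 356. The circle on this segment as diameter has centre (-4, -1) and r² = 356/4 = 89.
Check P_2: distance² to centre = 5 ≤ 89, so it lies inside.
All remaining points lie in this disk, and no smaller disk contains both endpoints, so this is the minimum enclosing circle.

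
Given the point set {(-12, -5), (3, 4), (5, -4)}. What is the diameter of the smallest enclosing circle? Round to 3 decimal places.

17.801

Call the three points A, B, C in the order given.
Side lengths²: AB² = 306, AC² = 290, BC² = 68.
Since AB² = 306 < 290 + 68 = 358, the triangle is acute, so the smallest enclosing circle is the circumcircle.
Circumcentre = (-84/23, -44/23), r² = 41905/529.
Diameter = 2r = 2√(41905/529) ≈ 17.801.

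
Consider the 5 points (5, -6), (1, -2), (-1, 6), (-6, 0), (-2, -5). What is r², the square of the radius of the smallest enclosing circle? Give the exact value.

By Welzl's lemma the MEC is supported by two points (diametrically opposite) or three points (on a circumcircle).
The minimum enclosing circle is determined by three boundary points: (5, -6), (-1, 6), (-6, 0).
Their circumcentre is (0.8125, -0.59375) with r² = 46.7626953125.
The farthest remaining point (-2, -5) is at distance² 27.3251953125 ≤ 46.7626953125.

46.7626953125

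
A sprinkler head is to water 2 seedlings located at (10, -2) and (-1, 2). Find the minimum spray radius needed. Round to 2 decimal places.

The smallest circle enclosing two points has them as diameter endpoints.
Centre = midpoint = (4.5, 0); r² = |(10, -2)−(-1, 2)|²/4 = 137/4 = 34.25.
r = √(34.25) ≈ 5.85.

5.85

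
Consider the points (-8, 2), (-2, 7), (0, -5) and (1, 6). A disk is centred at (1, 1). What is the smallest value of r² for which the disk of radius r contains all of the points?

The required radius is the distance from (1, 1) to the farthest point.
Squared distances: 82, 45, 37, 25.
Maximum is 82, attained at (-8, 2).

82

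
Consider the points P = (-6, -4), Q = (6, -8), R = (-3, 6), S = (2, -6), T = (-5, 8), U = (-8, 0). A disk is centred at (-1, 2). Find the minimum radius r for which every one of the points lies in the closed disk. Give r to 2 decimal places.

The required radius is the distance from (-1, 2) to the farthest point.
Squared distances: 61, 149, 20, 73, 52, 53.
Maximum is 149, attained at Q.
r = √149 ≈ 12.21.

12.21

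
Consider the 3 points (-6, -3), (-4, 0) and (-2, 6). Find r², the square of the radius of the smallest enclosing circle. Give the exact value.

24.25

Call the three points A, B, C in the order given.
Side lengths²: AB² = 13, AC² = 97, BC² = 40.
Since AC² = 97 ≥ 40 + 13 = 53, the angle opposite AC is not acute, so the smallest enclosing circle has AC as diameter.
Centre = midpoint of AC = (-4, 1.5), r² = 97/4 = 24.25.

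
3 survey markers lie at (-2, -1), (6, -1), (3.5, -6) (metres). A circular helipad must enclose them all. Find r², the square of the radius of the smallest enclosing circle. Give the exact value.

Call the three points A, B, C in the order given.
Side lengths²: AB² = 64, AC² = 55.25, BC² = 31.25.
Since AB² = 64 < 55.25 + 31.25 = 86.5, the triangle is acute, so the smallest enclosing circle is the circumcircle.
Circumcentre = (2, -2.125), r² = 17.265625.

17.265625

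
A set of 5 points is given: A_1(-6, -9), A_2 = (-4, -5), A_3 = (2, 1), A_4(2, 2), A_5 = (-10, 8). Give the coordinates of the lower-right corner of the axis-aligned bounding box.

x-range [-10, 2], y-range [-9, 8].
The lower-right corner is (2, -9).

(2, -9)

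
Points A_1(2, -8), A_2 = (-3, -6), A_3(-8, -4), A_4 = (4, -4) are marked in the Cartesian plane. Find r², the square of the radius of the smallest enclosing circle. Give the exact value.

36

By Welzl's lemma the MEC is supported by two points (diametrically opposite) or three points (on a circumcircle).
The farthest pair is A_3–A_4 with squared distance 144. The circle on this segment as diameter has centre (-2, -4) and r² = 144/4 = 36.
Check A_1: distance² to centre = 32 ≤ 36, so it lies inside.
All remaining points lie in this disk, and no smaller disk contains both endpoints, so this is the minimum enclosing circle.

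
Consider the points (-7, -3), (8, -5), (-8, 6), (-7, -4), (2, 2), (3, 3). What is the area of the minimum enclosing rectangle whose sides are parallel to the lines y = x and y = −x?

In coordinates u = x + y, v = x − y the rectangle is axis-aligned; the map (x,y)→(u,v) scales areas by 2.
u-values: -10, 3, -2, -11, 4, 6; range = 6 − (-11) = 17.
v-values: -4, 13, -14, -3, 0, 0; range = 13 − (-14) = 27.
Area = (17 × 27) / 2 = 229.5.

229.5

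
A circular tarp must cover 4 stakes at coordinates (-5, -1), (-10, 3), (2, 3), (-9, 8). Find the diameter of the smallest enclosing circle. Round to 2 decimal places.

A smallest enclosing disk is always determined by at most three of the input points on its boundary.
The minimum enclosing circle is determined by three boundary points: (-10, 3), (2, 3), (-9, 8).
Their circumcentre is (-4, 4.4) with r² = 37.96.
The farthest remaining point (-5, -1) is at distance² 30.16 ≤ 37.96.
Diameter = 2r = 2√(37.96) ≈ 12.32.

12.32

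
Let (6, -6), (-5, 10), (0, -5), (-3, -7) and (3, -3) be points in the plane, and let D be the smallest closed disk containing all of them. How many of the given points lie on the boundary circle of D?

By Welzl's lemma the MEC is supported by two points (diametrically opposite) or three points (on a circumcircle).
The farthest pair is (6, -6)–(-5, 10) with squared distance 377. The circle on this segment as diameter has centre (0.5, 2) and r² = 377/4 = 94.25.
Check (0, -5): distance² to centre = 49.25 ≤ 94.25, so it lies inside.
All remaining points lie in this disk, and no smaller disk contains both endpoints, so this is the minimum enclosing circle.
The points at distance exactly r from the centre are (6, -6), (-5, 10) — 2 points.

2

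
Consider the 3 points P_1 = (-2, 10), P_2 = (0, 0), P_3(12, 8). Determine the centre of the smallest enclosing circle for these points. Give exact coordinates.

Side lengths²: P_1P_2² = 104, P_1P_3² = 200, P_2P_3² = 208.
Since P_2P_3² = 208 < 200 + 104 = 304, the triangle is acute, so the smallest enclosing circle is the circumcircle.
Circumcentre = (78/17, 104/17), r² = 16900/289.
Centre = (78/17, 104/17).

(78/17, 104/17)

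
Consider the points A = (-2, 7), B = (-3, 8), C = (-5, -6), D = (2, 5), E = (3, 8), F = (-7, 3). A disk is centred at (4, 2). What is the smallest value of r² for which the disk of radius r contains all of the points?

145

The required radius is the distance from (4, 2) to the farthest point.
Squared distances: 61, 85, 145, 13, 37, 122.
Maximum is 145, attained at C.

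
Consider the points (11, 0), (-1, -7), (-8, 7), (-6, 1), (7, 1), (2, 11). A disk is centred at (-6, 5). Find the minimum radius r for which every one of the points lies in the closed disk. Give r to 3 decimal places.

The required radius is the distance from (-6, 5) to the farthest point.
Squared distances: 314, 169, 8, 16, 185, 100.
Maximum is 314, attained at (11, 0).
r = √314 ≈ 17.720.

17.720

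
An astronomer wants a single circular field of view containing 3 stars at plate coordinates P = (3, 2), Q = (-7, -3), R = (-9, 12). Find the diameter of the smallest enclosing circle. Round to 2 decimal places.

Side lengths²: PQ² = 125, PR² = 244, QR² = 229.
Since PR² = 244 < 229 + 125 = 354, the triangle is acute, so the smallest enclosing circle is the circumcircle.
Circumcentre = (-4.71875, 4.9375), r² = 68.2080078125.
Diameter = 2r = 2√(68.2080078125) ≈ 16.52.

16.52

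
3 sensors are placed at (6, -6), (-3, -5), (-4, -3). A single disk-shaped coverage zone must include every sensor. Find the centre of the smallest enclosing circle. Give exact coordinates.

Call the three points A, B, C in the order given.
Side lengths²: AB² = 82, AC² = 109, BC² = 5.
Since AC² = 109 ≥ 82 + 5 = 87, the angle opposite AC is not acute, so the smallest enclosing circle has AC as diameter.
Centre = midpoint of AC = (1, -4.5), r² = 109/4 = 27.25.
Centre = (1, -4.5).

(1, -4.5)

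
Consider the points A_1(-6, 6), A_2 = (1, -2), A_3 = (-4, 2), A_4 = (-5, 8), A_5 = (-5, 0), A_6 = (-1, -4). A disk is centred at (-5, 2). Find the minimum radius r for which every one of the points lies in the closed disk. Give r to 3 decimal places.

7.211

The required radius is the distance from (-5, 2) to the farthest point.
Squared distances: 17, 52, 1, 36, 4, 52.
Maximum is 52, attained at A_2.
r = √52 ≈ 7.211.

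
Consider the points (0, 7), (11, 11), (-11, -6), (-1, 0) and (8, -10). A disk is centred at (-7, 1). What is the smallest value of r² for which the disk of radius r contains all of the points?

The required radius is the distance from (-7, 1) to the farthest point.
Squared distances: 85, 424, 65, 37, 346.
Maximum is 424, attained at (11, 11).

424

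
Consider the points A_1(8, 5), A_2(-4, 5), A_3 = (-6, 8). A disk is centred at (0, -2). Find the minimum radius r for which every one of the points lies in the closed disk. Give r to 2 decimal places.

11.66

The required radius is the distance from (0, -2) to the farthest point.
Squared distances: 113, 65, 136.
Maximum is 136, attained at A_3.
r = √136 ≈ 11.66.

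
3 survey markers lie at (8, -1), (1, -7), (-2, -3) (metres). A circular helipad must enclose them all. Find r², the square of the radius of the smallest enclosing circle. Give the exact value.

27625/1058

Call the three points A, B, C in the order given.
Side lengths²: AB² = 85, AC² = 104, BC² = 25.
Since AC² = 104 < 85 + 25 = 110, the triangle is acute, so the smallest enclosing circle is the circumcircle.
Circumcentre = (141/46, -107/46), r² = 27625/1058.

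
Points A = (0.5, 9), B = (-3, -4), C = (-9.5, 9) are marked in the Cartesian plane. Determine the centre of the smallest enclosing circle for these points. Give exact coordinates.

Side lengths²: AB² = 181.25, AC² = 100, BC² = 211.25.
Since BC² = 211.25 < 181.25 + 100 = 281.25, the triangle is acute, so the smallest enclosing circle is the circumcircle.
Circumcentre = (-4.5, 3.375), r² = 56.640625.
Centre = (-4.5, 3.375).

(-4.5, 3.375)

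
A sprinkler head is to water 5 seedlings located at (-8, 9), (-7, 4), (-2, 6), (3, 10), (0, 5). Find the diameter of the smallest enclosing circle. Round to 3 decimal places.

The minimum enclosing circle of a finite set is fixed by two of the points (as a diameter) or three (as a circumcircle).
The minimum enclosing circle is determined by three boundary points: (-8, 9), (-7, 4), (3, 10).
Their circumcentre is (-65/28, 211/28) with r² = 13481/392.
The farthest remaining point (0, 5) is at distance² 4633/392 ≤ 13481/392.
Diameter = 2r = 2√(13481/392) ≈ 11.729.

11.729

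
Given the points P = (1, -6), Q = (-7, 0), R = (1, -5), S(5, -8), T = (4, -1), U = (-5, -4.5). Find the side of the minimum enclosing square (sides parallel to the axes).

12

The bounding box has width 12 and height 8.
An axis-aligned square enclosing the set must have side ≥ max(width, height).
So the minimum side is max(12, 8) = 12.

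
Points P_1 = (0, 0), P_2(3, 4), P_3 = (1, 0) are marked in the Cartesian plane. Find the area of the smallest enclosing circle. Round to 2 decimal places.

19.63

Side lengths²: P_1P_2² = 25, P_1P_3² = 1, P_2P_3² = 20.
Since P_1P_2² = 25 ≥ 20 + 1 = 21, the angle opposite P_1P_2 is not acute, so the smallest enclosing circle has P_1P_2 as diameter.
Centre = midpoint of P_1P_2 = (1.5, 2), r² = 25/4 = 6.25.
Area = π·r² = π·6.25 ≈ 19.63.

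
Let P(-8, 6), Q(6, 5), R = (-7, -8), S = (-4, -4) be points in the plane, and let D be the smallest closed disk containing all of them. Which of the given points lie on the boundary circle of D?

The minimum enclosing circle of a finite set is fixed by two of the points (as a diameter) or three (as a circumcircle).
The minimum enclosing circle is determined by three boundary points: P, Q, R.
Their circumcentre is (-43/30, -17/30) with r² = 38809/450.
The farthest remaining point S is at distance² 8269/450 ≤ 38809/450.
The points at distance exactly r from the centre are P, Q, R — 3 points.

P, Q, R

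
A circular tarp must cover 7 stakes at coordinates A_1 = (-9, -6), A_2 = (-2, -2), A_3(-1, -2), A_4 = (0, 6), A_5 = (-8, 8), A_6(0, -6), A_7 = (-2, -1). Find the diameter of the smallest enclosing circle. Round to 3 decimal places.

16.166

A smallest enclosing disk is always determined by at most three of the input points on its boundary.
The minimum enclosing circle is determined by three boundary points: A_1, A_5, A_6.
Their circumcentre is (-4.5, 5/7) with r² = 12805/196.
The farthest remaining point A_4 is at distance² 9445/196 ≤ 12805/196.
Diameter = 2r = 2√(12805/196) ≈ 16.166.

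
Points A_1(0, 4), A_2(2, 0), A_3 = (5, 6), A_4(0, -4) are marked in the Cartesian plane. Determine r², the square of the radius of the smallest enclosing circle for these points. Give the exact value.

By Welzl's lemma the MEC is supported by two points (diametrically opposite) or three points (on a circumcircle).
The farthest pair is A_3–A_4 with squared distance 125. The circle on this segment as diameter has centre (2.5, 1) and r² = 125/4 = 31.25.
Check A_1: distance² to centre = 15.25 ≤ 31.25, so it lies inside.
All remaining points lie in this disk, and no smaller disk contains both endpoints, so this is the minimum enclosing circle.

31.25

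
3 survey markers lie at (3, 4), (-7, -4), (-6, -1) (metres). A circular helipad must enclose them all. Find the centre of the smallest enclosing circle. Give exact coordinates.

(-2, 0)

Call the three points A, B, C in the order given.
Side lengths²: AB² = 164, AC² = 106, BC² = 10.
Since AB² = 164 ≥ 106 + 10 = 116, the angle opposite AB is not acute, so the smallest enclosing circle has AB as diameter.
Centre = midpoint of AB = (-2, 0), r² = 164/4 = 41.
Centre = (-2, 0).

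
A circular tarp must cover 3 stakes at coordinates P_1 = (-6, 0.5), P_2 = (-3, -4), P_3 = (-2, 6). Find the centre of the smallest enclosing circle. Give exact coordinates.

(-2.5, 1)

Side lengths²: P_1P_2² = 29.25, P_1P_3² = 46.25, P_2P_3² = 101.
Since P_2P_3² = 101 ≥ 46.25 + 29.25 = 75.5, the angle opposite P_2P_3 is not acute, so the smallest enclosing circle has P_2P_3 as diameter.
Centre = midpoint of P_2P_3 = (-2.5, 1), r² = 101/4 = 25.25.
Centre = (-2.5, 1).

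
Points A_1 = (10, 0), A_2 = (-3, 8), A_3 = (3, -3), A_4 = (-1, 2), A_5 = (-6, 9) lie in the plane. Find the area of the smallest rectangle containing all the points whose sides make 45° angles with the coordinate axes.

125

In coordinates u = x + y, v = x − y the rectangle is axis-aligned; the map (x,y)→(u,v) scales areas by 2.
u-values: 10, 5, 0, 1, 3; range = 10 − 0 = 10.
v-values: 10, -11, 6, -3, -15; range = 10 − (-15) = 25.
Area = (10 × 25) / 2 = 125.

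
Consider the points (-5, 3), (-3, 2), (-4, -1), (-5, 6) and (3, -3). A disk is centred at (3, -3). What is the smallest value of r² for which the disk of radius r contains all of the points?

The required radius is the distance from (3, -3) to the farthest point.
Squared distances: 100, 61, 53, 145, 0.
Maximum is 145, attained at (-5, 6).

145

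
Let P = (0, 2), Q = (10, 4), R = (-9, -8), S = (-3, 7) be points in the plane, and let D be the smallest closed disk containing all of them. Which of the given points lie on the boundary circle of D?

By Welzl's lemma the MEC is supported by two points (diametrically opposite) or three points (on a circumcircle).
The farthest pair is Q–R with squared distance 505. The circle on this segment as diameter has centre (0.5, -2) and r² = 505/4 = 126.25.
Check P: distance² to centre = 16.25 ≤ 126.25, so it lies inside.
All remaining points lie in this disk, and no smaller disk contains both endpoints, so this is the minimum enclosing circle.
The points at distance exactly r from the centre are Q, R — 2 points.

Q, R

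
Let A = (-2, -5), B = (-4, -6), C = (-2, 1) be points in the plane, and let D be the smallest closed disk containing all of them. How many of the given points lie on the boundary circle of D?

2

Side lengths²: AB² = 5, AC² = 36, BC² = 53.
Since BC² = 53 ≥ 36 + 5 = 41, the angle opposite BC is not acute, so the smallest enclosing circle has BC as diameter.
Centre = midpoint of BC = (-3, -2.5), r² = 53/4 = 13.25.
The points at distance exactly r from the centre are B, C — 2 points.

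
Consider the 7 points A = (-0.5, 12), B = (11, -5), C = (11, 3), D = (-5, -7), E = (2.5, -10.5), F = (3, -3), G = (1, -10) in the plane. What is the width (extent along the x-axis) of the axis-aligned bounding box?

16

max x = 11, min x = -5, so width = 16.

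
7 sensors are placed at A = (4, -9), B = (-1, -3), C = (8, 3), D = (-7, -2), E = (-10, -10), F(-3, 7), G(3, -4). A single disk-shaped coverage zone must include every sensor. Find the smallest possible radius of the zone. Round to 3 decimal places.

11.102

By Welzl's lemma the MEC is supported by two points (diametrically opposite) or three points (on a circumcircle).
The farthest pair is C–E with squared distance 493. The circle on this segment as diameter has centre (-1, -3.5) and r² = 493/4 = 123.25.
Check A: distance² to centre = 55.25 ≤ 123.25, so it lies inside.
All remaining points lie in this disk, and no smaller disk contains both endpoints, so this is the minimum enclosing circle.
r = √(123.25) ≈ 11.102.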